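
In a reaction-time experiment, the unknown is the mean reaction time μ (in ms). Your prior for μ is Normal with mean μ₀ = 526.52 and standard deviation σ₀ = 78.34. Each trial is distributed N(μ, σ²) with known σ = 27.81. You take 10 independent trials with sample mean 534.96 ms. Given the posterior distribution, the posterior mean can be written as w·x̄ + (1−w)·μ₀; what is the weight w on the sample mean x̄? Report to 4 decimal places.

For Normal data with known variance σ², a Normal(μ₀, σ₀²) prior on μ is conjugate. Posterior precision = 1/σ₀² + n/σ²; posterior mean is the precision-weighted average of μ₀ and x̄.
σ₀² = 78.34² = 6137.1556, σ² = 27.81² = 773.3961. Prior precision 1/σ₀² = 1/6137.1556; data precision n/σ² = 10/773.3961.
w = (n/σ²)/(1/σ₀² + n/σ²) = n·σ₀²/(σ² + n·σ₀²) = 10·6137.1556/(773.3961 + 10·6137.1556) = 61371.556/62144.9521 = 0.9876.

0.9876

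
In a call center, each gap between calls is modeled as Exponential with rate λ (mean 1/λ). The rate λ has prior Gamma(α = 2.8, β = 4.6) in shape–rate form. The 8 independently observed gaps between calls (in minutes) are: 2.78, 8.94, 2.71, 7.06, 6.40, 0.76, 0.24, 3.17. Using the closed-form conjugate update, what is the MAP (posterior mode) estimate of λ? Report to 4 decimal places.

0.2673

With a Gamma(shape α, rate β) prior on the exponential rate λ, the posterior after n observations with total T = Σxᵢ is Gamma(α+n, β+T).
Sum of observations T = 32.06 minutes; n = 8.
Posterior: Gamma(2.8+8, 4.6+32.06) = Gamma(10.8, 36.66).
Mode = (α−1)/β = 0.2673.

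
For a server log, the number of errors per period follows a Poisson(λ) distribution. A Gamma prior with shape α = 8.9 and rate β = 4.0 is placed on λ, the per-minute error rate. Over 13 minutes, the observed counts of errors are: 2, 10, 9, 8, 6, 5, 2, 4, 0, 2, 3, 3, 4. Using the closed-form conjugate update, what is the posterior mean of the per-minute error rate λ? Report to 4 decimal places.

3.9353

With a Gamma(shape α, rate β) prior, the Poisson likelihood is conjugate: the posterior is Gamma(α + ΣXᵢ, β + n).
Sum of counts S = 58 over n = 13 minutes.
Posterior: Gamma(α+S, β+n) = Gamma(8.9+58, 4.0+13) = Gamma(66.9, 17.0).
Posterior mean = α/β = 66.9/17.0 = 3.9353.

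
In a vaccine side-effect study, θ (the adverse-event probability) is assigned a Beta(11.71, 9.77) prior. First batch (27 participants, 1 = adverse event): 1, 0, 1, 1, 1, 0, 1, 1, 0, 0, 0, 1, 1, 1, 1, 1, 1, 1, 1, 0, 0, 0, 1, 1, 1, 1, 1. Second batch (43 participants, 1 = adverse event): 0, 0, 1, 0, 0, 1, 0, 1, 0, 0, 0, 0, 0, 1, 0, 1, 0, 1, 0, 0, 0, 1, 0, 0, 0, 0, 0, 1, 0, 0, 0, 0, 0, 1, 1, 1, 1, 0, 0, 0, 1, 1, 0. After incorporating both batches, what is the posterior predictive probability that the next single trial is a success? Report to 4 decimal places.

The Beta prior is conjugate to a Binomial/Bernoulli likelihood; the update adds successes to α and failures to β.
After batch 1: Beta(11.71+19, 9.77+8) = Beta(30.71, 17.77).
After batch 2: Beta(30.71+14, 17.77+29) = Beta(44.71, 46.77).
For a single future Bernoulli trial, P(success | data) = α/(α+β) = 0.4887.

0.4887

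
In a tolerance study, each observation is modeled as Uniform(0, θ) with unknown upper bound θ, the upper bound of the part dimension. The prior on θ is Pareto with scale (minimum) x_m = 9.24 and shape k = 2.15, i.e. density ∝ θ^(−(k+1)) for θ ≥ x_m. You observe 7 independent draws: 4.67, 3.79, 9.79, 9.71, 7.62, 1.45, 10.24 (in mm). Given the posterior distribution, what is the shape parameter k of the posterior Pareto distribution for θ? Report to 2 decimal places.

A Pareto(scale x_m, shape k) prior on the upper bound θ of Uniform(0, θ) is conjugate: posterior is Pareto(max(x_m, max xᵢ), k + n).
Sample maximum = 10.24; prior scale x_m = 9.24 → posterior scale = max = 10.24.
Posterior shape = 2.15 + 7 = 9.15.
Posterior shape k = 9.15.

9.15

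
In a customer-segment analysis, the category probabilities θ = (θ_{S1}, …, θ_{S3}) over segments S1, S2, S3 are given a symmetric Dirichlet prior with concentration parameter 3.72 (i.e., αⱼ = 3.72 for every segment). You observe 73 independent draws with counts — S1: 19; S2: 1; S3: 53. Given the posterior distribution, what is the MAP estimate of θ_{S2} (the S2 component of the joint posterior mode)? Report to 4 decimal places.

0.0458

The Dirichlet prior is conjugate to the Multinomial likelihood: each posterior αⱼ = prior αⱼ + observed count nⱼ.
Posterior concentration: (22.72, 4.72, 56.72), total = 84.16.
Joint mode component: (α_{S2}−1)/(Σα−K) = 3.72/81.16 = 0.0458.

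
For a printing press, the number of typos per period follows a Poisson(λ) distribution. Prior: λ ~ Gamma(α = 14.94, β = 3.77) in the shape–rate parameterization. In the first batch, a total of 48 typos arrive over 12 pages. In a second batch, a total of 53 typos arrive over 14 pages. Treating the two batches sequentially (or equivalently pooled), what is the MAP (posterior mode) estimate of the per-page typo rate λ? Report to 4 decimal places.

3.8609

With a Gamma(shape α, rate β) prior, the Poisson likelihood is conjugate: the posterior is Gamma(α + ΣXᵢ, β + n).
After batch 1: Gamma(α+S, β+n) = Gamma(14.94+48, 3.77+12) = Gamma(62.94, 15.77).
After batch 2: Gamma(α+S, β+n) = Gamma(62.94+53, 15.77+14) = Gamma(115.94, 29.77).
Mode of Gamma(α,β) for α≥1 is (α−1)/β = 114.94/29.77 = 3.8609.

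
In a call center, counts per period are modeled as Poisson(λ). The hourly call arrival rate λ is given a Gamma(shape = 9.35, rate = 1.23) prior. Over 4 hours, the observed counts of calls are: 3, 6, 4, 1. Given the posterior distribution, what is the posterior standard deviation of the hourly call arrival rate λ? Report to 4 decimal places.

0.9239

With a Gamma(shape α, rate β) prior, the Poisson likelihood is conjugate: the posterior is Gamma(α + ΣXᵢ, β + n).
Sum of counts S = 14 over n = 4 hours.
Posterior: Gamma(α+S, β+n) = Gamma(9.35+14, 1.23+4) = Gamma(23.35, 5.23).
SD = √α/β = √23.35/5.23 = 0.9239.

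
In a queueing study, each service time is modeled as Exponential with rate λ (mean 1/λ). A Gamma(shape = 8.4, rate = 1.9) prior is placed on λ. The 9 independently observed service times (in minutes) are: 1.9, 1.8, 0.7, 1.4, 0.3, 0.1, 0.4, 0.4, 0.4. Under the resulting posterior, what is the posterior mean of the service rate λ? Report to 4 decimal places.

1.8710

With a Gamma(shape α, rate β) prior on the exponential rate λ, the posterior after n observations with total T = Σxᵢ is Gamma(α+n, β+T).
Sum of observations T = 7.4 minutes; n = 9.
Posterior: Gamma(8.4+9, 1.9+7.4) = Gamma(17.4, 9.3).
Posterior mean of λ = α/β = 17.4/9.3 = 1.8710.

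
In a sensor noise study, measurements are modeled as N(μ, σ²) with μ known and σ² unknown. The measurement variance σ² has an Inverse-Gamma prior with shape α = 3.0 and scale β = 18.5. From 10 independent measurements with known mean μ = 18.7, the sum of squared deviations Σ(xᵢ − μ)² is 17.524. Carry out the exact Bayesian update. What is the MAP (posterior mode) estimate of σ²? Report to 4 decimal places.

3.0291

With known mean μ and an Inverse-Gamma(α, β) prior on σ², the Normal likelihood is conjugate: posterior is Inv-Gamma(α + n/2, β + Σ(xᵢ−μ)²/2).
Posterior: Inv-Gamma(3.0 + 10/2, 18.5 + 17.524/2) = Inv-Gamma(8.00, 27.2620).
Mode = β/(α+1) = 27.2620/9.00 = 3.0291.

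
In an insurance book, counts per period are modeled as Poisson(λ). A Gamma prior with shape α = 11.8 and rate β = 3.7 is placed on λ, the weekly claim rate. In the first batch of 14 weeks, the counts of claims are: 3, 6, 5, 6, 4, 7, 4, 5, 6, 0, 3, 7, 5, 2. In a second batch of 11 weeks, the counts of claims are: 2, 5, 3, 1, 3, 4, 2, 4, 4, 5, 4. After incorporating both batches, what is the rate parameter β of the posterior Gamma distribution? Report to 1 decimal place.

With a Gamma(shape α, rate β) prior, the Poisson likelihood is conjugate: the posterior is Gamma(α + ΣXᵢ, β + n).
Batch 1: sum of counts S = 63 over n = 14 weeks.
After batch 1: Gamma(α+S, β+n) = Gamma(11.8+63, 3.7+14) = Gamma(74.8, 17.7).
Batch 2: sum of counts S = 37 over n = 11 weeks.
After batch 2: Gamma(α+S, β+n) = Gamma(74.8+37, 17.7+11) = Gamma(111.8, 28.7).
Posterior β = 28.7.

28.7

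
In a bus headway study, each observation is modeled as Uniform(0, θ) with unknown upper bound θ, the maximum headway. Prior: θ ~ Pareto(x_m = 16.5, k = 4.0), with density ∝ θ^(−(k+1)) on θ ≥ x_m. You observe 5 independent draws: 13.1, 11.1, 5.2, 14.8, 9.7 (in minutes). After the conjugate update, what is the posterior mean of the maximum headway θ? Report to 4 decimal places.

A Pareto(scale x_m, shape k) prior on the upper bound θ of Uniform(0, θ) is conjugate: posterior is Pareto(max(x_m, max xᵢ), k + n).
Sample maximum = 14.8; prior scale x_m = 16.5 → posterior scale = max = 16.5.
Posterior shape = 4.0 + 5 = 9.0.
E[θ|data] = k·x_m/(k−1) = 9.0·16.5/8.0 = 18.5625.

18.5625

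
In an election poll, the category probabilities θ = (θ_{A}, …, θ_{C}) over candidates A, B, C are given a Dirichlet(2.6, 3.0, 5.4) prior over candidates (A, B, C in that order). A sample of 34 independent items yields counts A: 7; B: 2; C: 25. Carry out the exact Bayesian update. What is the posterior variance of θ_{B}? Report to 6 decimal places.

The Dirichlet prior is conjugate to the Multinomial likelihood: each posterior αⱼ = prior αⱼ + observed count nⱼ.
Posterior concentration: (9.6, 5.0, 30.4), total = 45.0.
Var[θ_j] = α_j(Σα−α_j)/((Σα)²(Σα+1)) = 5.0·40.0/(45.0²·46.0) = 0.002147.

0.002147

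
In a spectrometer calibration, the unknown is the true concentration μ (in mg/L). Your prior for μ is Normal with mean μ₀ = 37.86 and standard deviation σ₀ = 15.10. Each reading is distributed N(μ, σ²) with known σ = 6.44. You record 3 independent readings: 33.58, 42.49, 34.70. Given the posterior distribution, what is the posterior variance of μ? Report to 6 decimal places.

13.034250

For Normal data with known variance σ², a Normal(μ₀, σ₀²) prior on μ is conjugate. Posterior precision = 1/σ₀² + n/σ²; posterior mean is the precision-weighted average of μ₀ and x̄.
σ₀² = 15.10² = 228.01, σ² = 6.44² = 41.4736; σ² + n·σ₀² = 41.4736 + 3·228.01 = 725.5036.
Posterior precision = 1/σ₀² + n/σ² = 1/228.01 + 3/41.4736 = (σ² + n·σ₀²)/(σ₀²σ²) = 725.5036/(228.01·41.4736); posterior variance σₙ² = σ₀²σ²/(σ² + n·σ₀²) = 228.01·41.4736/725.5036 = 13.034250.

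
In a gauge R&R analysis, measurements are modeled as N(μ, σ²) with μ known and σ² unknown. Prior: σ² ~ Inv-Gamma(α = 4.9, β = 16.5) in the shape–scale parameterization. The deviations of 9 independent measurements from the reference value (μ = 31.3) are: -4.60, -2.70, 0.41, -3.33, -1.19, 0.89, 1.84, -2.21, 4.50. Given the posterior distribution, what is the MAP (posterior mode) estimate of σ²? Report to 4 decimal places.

With known mean μ and an Inverse-Gamma(α, β) prior on σ², the Normal likelihood is conjugate: posterior is Inv-Gamma(α + n/2, β + Σ(xᵢ−μ)²/2).
Σ(xᵢ−μ)² = (-4.60)² + (-2.70)² + (0.41)² + (-3.33)² + (-1.19)² + (0.89)² + (1.84)² + (-2.21)² + (4.50)² = 70.4349.
Posterior: Inv-Gamma(4.9 + 9/2, 16.5 + 70.4349/2) = Inv-Gamma(9.40, 51.71745).
Mode = β/(α+1) = 51.71745/10.40 = 4.9728.

4.9728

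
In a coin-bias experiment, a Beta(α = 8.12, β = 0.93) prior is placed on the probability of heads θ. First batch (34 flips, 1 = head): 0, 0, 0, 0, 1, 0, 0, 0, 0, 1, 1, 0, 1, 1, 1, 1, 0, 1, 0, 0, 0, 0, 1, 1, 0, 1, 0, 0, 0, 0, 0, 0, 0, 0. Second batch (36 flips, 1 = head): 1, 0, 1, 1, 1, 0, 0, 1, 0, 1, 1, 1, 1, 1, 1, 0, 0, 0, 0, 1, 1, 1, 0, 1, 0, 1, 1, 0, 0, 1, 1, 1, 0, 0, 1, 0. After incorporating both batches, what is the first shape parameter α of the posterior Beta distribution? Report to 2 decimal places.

40.12

The Beta prior is conjugate to a Binomial/Bernoulli likelihood; the update adds successes to α and failures to β.
After batch 1: Beta(8.12+11, 0.93+23) = Beta(19.12, 23.93).
After batch 2: Beta(19.12+21, 23.93+15) = Beta(40.12, 38.93).
Posterior α = 40.12.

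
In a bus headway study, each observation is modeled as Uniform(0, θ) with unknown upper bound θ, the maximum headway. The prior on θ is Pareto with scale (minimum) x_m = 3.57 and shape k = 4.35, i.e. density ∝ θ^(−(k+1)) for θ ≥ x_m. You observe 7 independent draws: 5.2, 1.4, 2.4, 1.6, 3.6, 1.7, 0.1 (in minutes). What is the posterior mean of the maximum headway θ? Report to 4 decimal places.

A Pareto(scale x_m, shape k) prior on the upper bound θ of Uniform(0, θ) is conjugate: posterior is Pareto(max(x_m, max xᵢ), k + n).
Sample maximum = 5.2; prior scale x_m = 3.57 → posterior scale = max = 5.20.
Posterior shape = 4.35 + 7 = 11.35.
E[θ|data] = k·x_m/(k−1) = 11.35·5.20/10.35 = 5.7024.

5.7024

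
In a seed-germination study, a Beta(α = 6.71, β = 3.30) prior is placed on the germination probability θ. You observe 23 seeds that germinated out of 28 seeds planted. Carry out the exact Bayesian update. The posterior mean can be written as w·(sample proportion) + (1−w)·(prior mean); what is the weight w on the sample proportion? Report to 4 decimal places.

0.7366

The Beta prior is conjugate to a Binomial/Bernoulli likelihood; the update adds successes to α and failures to β.
Posterior mean = (α₀+k)/(α₀+β₀+n) = [n/(α₀+β₀+n)]·(k/n) + [(α₀+β₀)/(α₀+β₀+n)]·α₀/(α₀+β₀), so only n and the prior enter the weight.
The weight on the data is w = n/(α₀+β₀+n) = 28/(6.71+3.30+28) = 28/38.01 = 0.7366.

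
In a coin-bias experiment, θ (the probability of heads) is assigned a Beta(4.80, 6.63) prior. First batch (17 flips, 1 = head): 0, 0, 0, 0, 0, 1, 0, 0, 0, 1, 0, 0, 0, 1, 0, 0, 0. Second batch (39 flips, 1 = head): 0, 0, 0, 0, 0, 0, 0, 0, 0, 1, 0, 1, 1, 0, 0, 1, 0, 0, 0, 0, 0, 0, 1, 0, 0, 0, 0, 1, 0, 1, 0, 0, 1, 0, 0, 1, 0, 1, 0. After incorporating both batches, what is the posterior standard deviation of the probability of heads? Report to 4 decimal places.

0.0533

The Beta prior is conjugate to a Binomial/Bernoulli likelihood; the update adds successes to α and failures to β.
After batch 1: Beta(4.80+3, 6.63+14) = Beta(7.80, 20.63).
After batch 2: Beta(7.80+10, 20.63+29) = Beta(17.80, 49.63).
Var = αβ/((α+β)²(α+β+1)) = 17.80·49.63/(67.43²·68.43) = 0.00283930; SD = √0.00283930 = 0.0533.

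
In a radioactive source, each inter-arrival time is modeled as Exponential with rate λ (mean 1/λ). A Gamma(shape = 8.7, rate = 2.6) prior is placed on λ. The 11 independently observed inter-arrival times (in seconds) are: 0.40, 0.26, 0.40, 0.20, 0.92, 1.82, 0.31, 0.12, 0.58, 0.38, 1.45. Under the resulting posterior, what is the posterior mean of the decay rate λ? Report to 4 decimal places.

With a Gamma(shape α, rate β) prior on the exponential rate λ, the posterior after n observations with total T = Σxᵢ is Gamma(α+n, β+T).
Sum of observations T = 6.84 seconds; n = 11.
Posterior: Gamma(8.7+11, 2.6+6.84) = Gamma(19.7, 9.44).
Posterior mean of λ = α/β = 19.7/9.44 = 2.0869.

2.0869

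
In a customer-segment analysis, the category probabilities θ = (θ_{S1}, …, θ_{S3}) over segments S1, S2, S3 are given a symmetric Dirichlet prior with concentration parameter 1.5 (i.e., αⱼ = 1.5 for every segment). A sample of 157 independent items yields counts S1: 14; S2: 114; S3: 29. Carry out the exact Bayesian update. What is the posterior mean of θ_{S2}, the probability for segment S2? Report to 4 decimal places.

The Dirichlet prior is conjugate to the Multinomial likelihood: each posterior αⱼ = prior αⱼ + observed count nⱼ.
Posterior concentration: (15.5, 115.5, 30.5), total = 161.5.
E[θ_{S2}|data] = α_{S2}/Σα = 115.5/161.5 = 0.7152.

0.7152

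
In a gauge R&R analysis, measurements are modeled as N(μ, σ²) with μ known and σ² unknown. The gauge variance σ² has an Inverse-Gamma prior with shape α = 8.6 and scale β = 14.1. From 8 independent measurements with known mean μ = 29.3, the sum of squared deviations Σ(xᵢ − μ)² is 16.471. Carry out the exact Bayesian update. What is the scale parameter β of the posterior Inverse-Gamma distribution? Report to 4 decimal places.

With known mean μ and an Inverse-Gamma(α, β) prior on σ², the Normal likelihood is conjugate: posterior is Inv-Gamma(α + n/2, β + Σ(xᵢ−μ)²/2).
Posterior: Inv-Gamma(8.6 + 8/2, 14.1 + 16.471/2) = Inv-Gamma(12.60, 22.3355).
Posterior β = 22.3355.

22.3355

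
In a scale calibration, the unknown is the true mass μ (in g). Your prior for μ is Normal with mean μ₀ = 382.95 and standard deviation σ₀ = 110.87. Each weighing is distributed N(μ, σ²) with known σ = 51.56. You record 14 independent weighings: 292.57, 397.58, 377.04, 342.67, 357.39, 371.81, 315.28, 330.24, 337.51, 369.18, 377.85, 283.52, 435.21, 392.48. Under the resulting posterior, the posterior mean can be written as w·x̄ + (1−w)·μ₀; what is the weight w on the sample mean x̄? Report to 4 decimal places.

For Normal data with known variance σ², a Normal(μ₀, σ₀²) prior on μ is conjugate. Posterior precision = 1/σ₀² + n/σ²; posterior mean is the precision-weighted average of μ₀ and x̄.
σ₀² = 110.87² = 12292.1569, σ² = 51.56² = 2658.4336. Prior precision 1/σ₀² = 1/12292.1569; data precision n/σ² = 14/2658.4336.
w = (n/σ²)/(1/σ₀² + n/σ²) = n·σ₀²/(σ² + n·σ₀²) = 14·12292.1569/(2658.4336 + 14·12292.1569) = 172090.1966/174748.6302 = 0.9848.

0.9848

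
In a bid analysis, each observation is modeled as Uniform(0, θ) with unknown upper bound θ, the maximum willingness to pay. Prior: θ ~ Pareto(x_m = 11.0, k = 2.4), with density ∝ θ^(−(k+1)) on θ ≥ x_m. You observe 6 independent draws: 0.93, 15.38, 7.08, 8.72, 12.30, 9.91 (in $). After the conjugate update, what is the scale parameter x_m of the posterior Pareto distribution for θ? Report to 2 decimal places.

15.38

A Pareto(scale x_m, shape k) prior on the upper bound θ of Uniform(0, θ) is conjugate: posterior is Pareto(max(x_m, max xᵢ), k + n).
Sample maximum = 15.38; prior scale x_m = 11.0 → posterior scale = max = 15.38.
Posterior shape = 2.4 + 6 = 8.4.
Posterior scale x_m = 15.38.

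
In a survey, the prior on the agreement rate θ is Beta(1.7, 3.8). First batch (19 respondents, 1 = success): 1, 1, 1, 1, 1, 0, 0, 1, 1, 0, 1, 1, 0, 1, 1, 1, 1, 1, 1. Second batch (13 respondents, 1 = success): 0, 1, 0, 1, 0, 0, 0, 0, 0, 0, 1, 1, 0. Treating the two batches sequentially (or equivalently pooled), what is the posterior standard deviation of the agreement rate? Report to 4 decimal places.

The Beta prior is conjugate to a Binomial/Bernoulli likelihood; the update adds successes to α and failures to β.
After batch 1: Beta(1.7+15, 3.8+4) = Beta(16.7, 7.8).
After batch 2: Beta(16.7+4, 7.8+9) = Beta(20.7, 16.8).
Var = αβ/((α+β)²(α+β+1)) = 20.7·16.8/(37.5²·38.5) = 0.00642327; SD = √0.00642327 = 0.0801.

0.0801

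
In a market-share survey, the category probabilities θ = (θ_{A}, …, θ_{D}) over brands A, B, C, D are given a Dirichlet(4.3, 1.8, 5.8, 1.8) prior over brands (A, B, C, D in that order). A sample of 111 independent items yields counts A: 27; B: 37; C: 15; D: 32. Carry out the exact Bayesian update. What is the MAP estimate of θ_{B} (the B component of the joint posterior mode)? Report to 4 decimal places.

The Dirichlet prior is conjugate to the Multinomial likelihood: each posterior αⱼ = prior αⱼ + observed count nⱼ.
Posterior concentration: (31.3, 38.8, 20.8, 33.8), total = 124.7.
Joint mode component: (α_{B}−1)/(Σα−K) = 37.8/120.7 = 0.3132.

0.3132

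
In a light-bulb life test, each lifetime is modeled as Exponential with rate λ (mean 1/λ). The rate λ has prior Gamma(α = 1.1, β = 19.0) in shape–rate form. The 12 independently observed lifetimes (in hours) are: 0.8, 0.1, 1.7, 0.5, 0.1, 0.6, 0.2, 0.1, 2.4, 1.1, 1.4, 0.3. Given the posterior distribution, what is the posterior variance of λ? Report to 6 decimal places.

With a Gamma(shape α, rate β) prior on the exponential rate λ, the posterior after n observations with total T = Σxᵢ is Gamma(α+n, β+T).
Sum of observations T = 9.3 hours; n = 12.
Posterior: Gamma(1.1+12, 19.0+9.3) = Gamma(13.1, 28.3).
Var = α/β² = 0.016357.

0.016357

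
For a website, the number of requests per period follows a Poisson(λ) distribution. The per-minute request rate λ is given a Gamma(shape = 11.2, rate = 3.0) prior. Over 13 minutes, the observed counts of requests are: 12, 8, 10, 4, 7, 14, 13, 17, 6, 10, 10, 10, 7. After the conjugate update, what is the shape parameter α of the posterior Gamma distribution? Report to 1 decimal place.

139.2

With a Gamma(shape α, rate β) prior, the Poisson likelihood is conjugate: the posterior is Gamma(α + ΣXᵢ, β + n).
Sum of counts S = 128 over n = 13 minutes.
Posterior: Gamma(α+S, β+n) = Gamma(11.2+128, 3.0+13) = Gamma(139.2, 16.0).
Posterior α = 139.2.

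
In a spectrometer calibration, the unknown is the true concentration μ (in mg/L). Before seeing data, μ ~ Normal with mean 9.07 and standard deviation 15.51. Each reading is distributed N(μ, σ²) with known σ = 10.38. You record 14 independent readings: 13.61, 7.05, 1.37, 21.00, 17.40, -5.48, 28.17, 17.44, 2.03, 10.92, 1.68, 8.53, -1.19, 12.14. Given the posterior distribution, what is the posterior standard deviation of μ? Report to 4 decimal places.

For Normal data with known variance σ², a Normal(μ₀, σ₀²) prior on μ is conjugate. Posterior precision = 1/σ₀² + n/σ²; posterior mean is the precision-weighted average of μ₀ and x̄.
σ₀² = 15.51² = 240.5601, σ² = 10.38² = 107.7444; σ² + n·σ₀² = 107.7444 + 14·240.5601 = 3475.5858.
Posterior precision = 1/σ₀² + n/σ² = 1/240.5601 + 14/107.7444 = (σ² + n·σ₀²)/(σ₀²σ²) = 3475.5858/(240.5601·107.7444); posterior variance σₙ² = σ₀²σ²/(σ² + n·σ₀²) = 240.5601·107.7444/3475.5858 = 7.457449.
Posterior SD = √σₙ² = √(240.5601·107.7444/3475.5858) = 2.7308.

2.7308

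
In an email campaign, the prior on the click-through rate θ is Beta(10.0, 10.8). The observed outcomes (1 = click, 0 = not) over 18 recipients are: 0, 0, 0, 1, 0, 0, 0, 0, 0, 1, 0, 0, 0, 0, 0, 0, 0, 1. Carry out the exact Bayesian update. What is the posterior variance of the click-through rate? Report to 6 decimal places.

The Beta prior is conjugate to a Binomial/Bernoulli likelihood; the update adds successes to α and failures to β.
Posterior: Beta(α+k, β+n−k) = Beta(10.0+3, 10.8+15) = Beta(13.0, 25.8).
Var = αβ/((α+β)²(α+β+1)) = 13.0·25.8/(38.8²·39.8) = 0.005598.

0.005598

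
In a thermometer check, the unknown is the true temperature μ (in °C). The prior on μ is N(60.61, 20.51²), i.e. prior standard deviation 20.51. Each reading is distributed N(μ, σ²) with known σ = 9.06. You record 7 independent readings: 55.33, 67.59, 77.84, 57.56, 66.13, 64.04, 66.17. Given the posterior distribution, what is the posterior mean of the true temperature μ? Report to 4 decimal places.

64.8337

For Normal data with known variance σ², a Normal(μ₀, σ₀²) prior on μ is conjugate. Posterior precision = 1/σ₀² + n/σ²; posterior mean is the precision-weighted average of μ₀ and x̄.
Σxᵢ = 55.33 + 67.59 + 77.84 + 57.56 + 66.13 + 64.04 + 66.17 = 454.66, so n·x̄ = 454.66.
σ₀² = 20.51² = 420.6601, σ² = 9.06² = 82.0836; σ² + n·σ₀² = 82.0836 + 7·420.6601 = 3026.7043.
Posterior mean = (μ₀/σ₀² + n·x̄/σ²)/(1/σ₀² + n/σ²) = (σ²·μ₀ + σ₀²·n·x̄)/(σ² + n·σ₀²) = (82.0836·60.61 + 420.6601·454.66)/3026.7043 = 196232.408062/3026.7043 = 64.8337.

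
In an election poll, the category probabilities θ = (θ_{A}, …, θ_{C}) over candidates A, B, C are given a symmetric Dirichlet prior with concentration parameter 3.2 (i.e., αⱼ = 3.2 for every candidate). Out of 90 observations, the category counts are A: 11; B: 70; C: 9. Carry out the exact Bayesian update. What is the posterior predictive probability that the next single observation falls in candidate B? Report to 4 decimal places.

0.7349

The Dirichlet prior is conjugate to the Multinomial likelihood: each posterior αⱼ = prior αⱼ + observed count nⱼ.
Posterior concentration: (14.2, 73.2, 12.2), total = 99.6.
P(next = B | data) = α_{B}/Σα = 0.7349.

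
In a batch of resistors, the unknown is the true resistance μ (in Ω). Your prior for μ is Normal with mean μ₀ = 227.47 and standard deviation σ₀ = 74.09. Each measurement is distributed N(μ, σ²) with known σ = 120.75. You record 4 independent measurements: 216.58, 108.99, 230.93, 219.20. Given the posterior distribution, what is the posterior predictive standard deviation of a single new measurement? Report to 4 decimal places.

For Normal data with known variance σ², a Normal(μ₀, σ₀²) prior on μ is conjugate. Posterior precision = 1/σ₀² + n/σ²; posterior mean is the precision-weighted average of μ₀ and x̄.
σ₀² = 74.09² = 5489.3281, σ² = 120.75² = 14580.5625; σ² + n·σ₀² = 14580.5625 + 4·5489.3281 = 36537.8749.
Posterior precision = 1/σ₀² + n/σ² = 1/5489.3281 + 4/14580.5625 = (σ² + n·σ₀²)/(σ₀²σ²) = 36537.8749/(5489.3281·14580.5625); posterior variance σₙ² = σ₀²σ²/(σ² + n·σ₀²) = 5489.3281·14580.5625/36537.8749 = 2190.534936.
Predictive variance for one new observation = σₙ² + σ² = 5489.3281·14580.5625/36537.8749 + 14580.5625 = σ²·(σ₀² + 36537.8749)/36537.8749 = 14580.5625·42027.203/36537.8749 = 16771.097436; SD = √(14580.5625·42027.203/36537.8749) = 129.5033.

129.5033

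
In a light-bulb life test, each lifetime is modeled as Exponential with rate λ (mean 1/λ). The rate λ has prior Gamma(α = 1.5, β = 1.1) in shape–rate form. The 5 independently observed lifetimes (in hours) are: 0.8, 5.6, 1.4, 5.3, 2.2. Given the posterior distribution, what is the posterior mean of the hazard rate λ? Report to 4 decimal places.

0.3963

With a Gamma(shape α, rate β) prior on the exponential rate λ, the posterior after n observations with total T = Σxᵢ is Gamma(α+n, β+T).
Sum of observations T = 15.3 hours; n = 5.
Posterior: Gamma(1.5+5, 1.1+15.3) = Gamma(6.5, 16.4).
Posterior mean of λ = α/β = 6.5/16.4 = 0.3963.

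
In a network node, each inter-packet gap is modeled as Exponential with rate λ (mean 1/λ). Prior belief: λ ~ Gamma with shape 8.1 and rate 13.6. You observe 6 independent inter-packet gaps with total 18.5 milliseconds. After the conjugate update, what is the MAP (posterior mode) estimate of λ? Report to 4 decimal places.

0.4081

With a Gamma(shape α, rate β) prior on the exponential rate λ, the posterior after n observations with total T = Σxᵢ is Gamma(α+n, β+T).
Posterior: Gamma(8.1+6, 13.6+18.5) = Gamma(14.1, 32.1).
Mode = (α−1)/β = 0.4081.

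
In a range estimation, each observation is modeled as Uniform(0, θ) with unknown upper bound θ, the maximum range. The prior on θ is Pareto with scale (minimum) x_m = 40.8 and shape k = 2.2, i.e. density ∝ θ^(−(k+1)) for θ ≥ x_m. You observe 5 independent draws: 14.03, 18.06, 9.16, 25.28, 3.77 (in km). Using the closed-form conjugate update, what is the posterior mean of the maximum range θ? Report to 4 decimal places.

A Pareto(scale x_m, shape k) prior on the upper bound θ of Uniform(0, θ) is conjugate: posterior is Pareto(max(x_m, max xᵢ), k + n).
Sample maximum = 25.28; prior scale x_m = 40.8 → posterior scale = max = 40.80.
Posterior shape = 2.2 + 5 = 7.2.
E[θ|data] = k·x_m/(k−1) = 7.2·40.80/6.2 = 47.3806.

47.3806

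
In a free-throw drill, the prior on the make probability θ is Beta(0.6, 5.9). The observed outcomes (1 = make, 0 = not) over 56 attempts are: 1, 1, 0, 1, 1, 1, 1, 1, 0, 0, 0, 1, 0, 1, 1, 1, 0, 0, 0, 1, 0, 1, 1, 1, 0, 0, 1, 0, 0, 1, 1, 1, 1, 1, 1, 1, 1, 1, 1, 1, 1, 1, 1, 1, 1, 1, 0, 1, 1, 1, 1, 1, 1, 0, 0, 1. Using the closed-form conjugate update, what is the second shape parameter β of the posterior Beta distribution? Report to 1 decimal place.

The Beta prior is conjugate to a Binomial/Bernoulli likelihood; the update adds successes to α and failures to β.
Posterior: Beta(α+k, β+n−k) = Beta(0.6+40, 5.9+16) = Beta(40.6, 21.9).
Posterior β = 21.9.

21.9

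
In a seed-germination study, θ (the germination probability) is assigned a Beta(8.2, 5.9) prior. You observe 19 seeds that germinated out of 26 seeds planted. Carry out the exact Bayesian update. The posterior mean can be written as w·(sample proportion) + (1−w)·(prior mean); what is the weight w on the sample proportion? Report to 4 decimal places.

The Beta prior is conjugate to a Binomial/Bernoulli likelihood; the update adds successes to α and failures to β.
Posterior mean = (α₀+k)/(α₀+β₀+n) = [n/(α₀+β₀+n)]·(k/n) + [(α₀+β₀)/(α₀+β₀+n)]·α₀/(α₀+β₀), so only n and the prior enter the weight.
The weight on the data is w = n/(α₀+β₀+n) = 26/(8.2+5.9+26) = 26/40.1 = 0.6484.

0.6484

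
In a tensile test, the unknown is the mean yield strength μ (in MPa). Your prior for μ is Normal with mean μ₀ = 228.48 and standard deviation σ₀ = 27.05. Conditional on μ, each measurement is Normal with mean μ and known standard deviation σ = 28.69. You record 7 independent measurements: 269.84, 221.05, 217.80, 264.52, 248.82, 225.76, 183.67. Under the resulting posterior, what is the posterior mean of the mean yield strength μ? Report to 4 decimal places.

For Normal data with known variance σ², a Normal(μ₀, σ₀²) prior on μ is conjugate. Posterior precision = 1/σ₀² + n/σ²; posterior mean is the precision-weighted average of μ₀ and x̄.
Σxᵢ = 269.84 + 221.05 + 217.80 + 264.52 + 248.82 + 225.76 + 183.67 = 1631.46, so n·x̄ = 1631.46.
σ₀² = 27.05² = 731.7025, σ² = 28.69² = 823.1161; σ² + n·σ₀² = 823.1161 + 7·731.7025 = 5945.0336.
Posterior mean = (μ₀/σ₀² + n·x̄/σ²)/(1/σ₀² + n/σ²) = (σ²·μ₀ + σ₀²·n·x̄)/(σ² + n·σ₀²) = (823.1161·228.48 + 731.7025·1631.46)/5945.0336 = 1381808.927178/5945.0336 = 232.4308.

232.4308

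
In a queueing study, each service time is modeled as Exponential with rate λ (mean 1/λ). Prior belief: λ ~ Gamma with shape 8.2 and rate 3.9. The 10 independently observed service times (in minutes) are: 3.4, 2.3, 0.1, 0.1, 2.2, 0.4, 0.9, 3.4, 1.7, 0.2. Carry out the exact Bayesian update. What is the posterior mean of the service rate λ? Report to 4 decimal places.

With a Gamma(shape α, rate β) prior on the exponential rate λ, the posterior after n observations with total T = Σxᵢ is Gamma(α+n, β+T).
Sum of observations T = 14.7 minutes; n = 10.
Posterior: Gamma(8.2+10, 3.9+14.7) = Gamma(18.2, 18.6).
Posterior mean of λ = α/β = 18.2/18.6 = 0.9785.

0.9785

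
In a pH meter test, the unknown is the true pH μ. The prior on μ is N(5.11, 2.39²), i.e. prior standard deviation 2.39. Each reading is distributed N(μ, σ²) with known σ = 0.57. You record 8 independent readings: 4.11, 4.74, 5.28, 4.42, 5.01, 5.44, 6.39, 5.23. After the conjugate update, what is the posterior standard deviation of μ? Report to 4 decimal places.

For Normal data with known variance σ², a Normal(μ₀, σ₀²) prior on μ is conjugate. Posterior precision = 1/σ₀² + n/σ²; posterior mean is the precision-weighted average of μ₀ and x̄.
σ₀² = 2.39² = 5.7121, σ² = 0.57² = 0.3249; σ² + n·σ₀² = 0.3249 + 8·5.7121 = 46.0217.
Posterior precision = 1/σ₀² + n/σ² = 1/5.7121 + 8/0.3249 = (σ² + n·σ₀²)/(σ₀²σ²) = 46.0217/(5.7121·0.3249); posterior variance σₙ² = σ₀²σ²/(σ² + n·σ₀²) = 5.7121·0.3249/46.0217 = 0.040326.
Posterior SD = √σₙ² = √(5.7121·0.3249/46.0217) = 0.2008.

0.2008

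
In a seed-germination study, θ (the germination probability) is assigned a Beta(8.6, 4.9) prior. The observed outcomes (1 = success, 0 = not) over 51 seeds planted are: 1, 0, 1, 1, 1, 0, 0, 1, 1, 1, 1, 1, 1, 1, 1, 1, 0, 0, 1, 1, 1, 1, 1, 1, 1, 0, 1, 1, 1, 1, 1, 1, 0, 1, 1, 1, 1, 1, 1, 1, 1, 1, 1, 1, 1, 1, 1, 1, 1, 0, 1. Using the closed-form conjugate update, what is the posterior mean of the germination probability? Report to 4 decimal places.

0.8000

The Beta prior is conjugate to a Binomial/Bernoulli likelihood; the update adds successes to α and failures to β.
Posterior: Beta(α+k, β+n−k) = Beta(8.6+43, 4.9+8) = Beta(51.6, 12.9).
Posterior mean = α/(α+β) = 51.6/64.5 = 0.8000.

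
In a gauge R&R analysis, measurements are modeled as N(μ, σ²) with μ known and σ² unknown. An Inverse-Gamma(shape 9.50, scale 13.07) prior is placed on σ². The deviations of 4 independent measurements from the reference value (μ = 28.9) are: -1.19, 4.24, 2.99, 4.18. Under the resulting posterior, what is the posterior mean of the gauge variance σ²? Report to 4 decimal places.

With known mean μ and an Inverse-Gamma(α, β) prior on σ², the Normal likelihood is conjugate: posterior is Inv-Gamma(α + n/2, β + Σ(xᵢ−μ)²/2).
Σ(xᵢ−μ)² = (-1.19)² + (4.24)² + (2.99)² + (4.18)² = 45.8062.
Posterior: Inv-Gamma(9.50 + 4/2, 13.07 + 45.8062/2) = Inv-Gamma(11.50, 35.97310).
E[σ²|data] = β/(α−1) = 35.97310/10.50 = 3.4260.

3.4260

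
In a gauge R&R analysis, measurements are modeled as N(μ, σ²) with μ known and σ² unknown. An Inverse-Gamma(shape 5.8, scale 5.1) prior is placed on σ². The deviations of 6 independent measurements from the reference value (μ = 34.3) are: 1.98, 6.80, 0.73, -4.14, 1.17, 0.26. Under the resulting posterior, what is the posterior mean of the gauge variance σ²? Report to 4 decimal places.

5.0942

With known mean μ and an Inverse-Gamma(α, β) prior on σ², the Normal likelihood is conjugate: posterior is Inv-Gamma(α + n/2, β + Σ(xᵢ−μ)²/2).
Σ(xᵢ−μ)² = (1.98)² + (6.80)² + (0.73)² + (-4.14)² + (1.17)² + (0.26)² = 69.2694.
Posterior: Inv-Gamma(5.8 + 6/2, 5.1 + 69.2694/2) = Inv-Gamma(8.80, 39.73470).
E[σ²|data] = β/(α−1) = 39.73470/7.80 = 5.0942.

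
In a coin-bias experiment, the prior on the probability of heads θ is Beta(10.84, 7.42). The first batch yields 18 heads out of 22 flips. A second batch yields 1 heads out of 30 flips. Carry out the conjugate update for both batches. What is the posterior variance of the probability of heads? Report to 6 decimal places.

The Beta prior is conjugate to a Binomial/Bernoulli likelihood; the update adds successes to α and failures to β.
After batch 1: Beta(10.84+18, 7.42+4) = Beta(28.84, 11.42).
After batch 2: Beta(28.84+1, 11.42+29) = Beta(29.84, 40.42).
Var = αβ/((α+β)²(α+β+1)) = 29.84·40.42/(70.26²·71.26) = 0.003429.

0.003429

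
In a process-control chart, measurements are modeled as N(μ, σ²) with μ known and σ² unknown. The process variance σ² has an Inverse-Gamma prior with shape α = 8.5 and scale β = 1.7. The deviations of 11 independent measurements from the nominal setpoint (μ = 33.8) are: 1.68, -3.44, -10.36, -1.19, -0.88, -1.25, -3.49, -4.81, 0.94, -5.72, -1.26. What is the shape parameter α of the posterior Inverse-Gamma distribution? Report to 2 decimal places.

With known mean μ and an Inverse-Gamma(α, β) prior on σ², the Normal likelihood is conjugate: posterior is Inv-Gamma(α + n/2, β + Σ(xᵢ−μ)²/2).
Σ(xᵢ−μ)² = (1.68)² + (-3.44)² + (-10.36)² + (-1.19)² + (-0.88)² + (-1.25)² + (-3.49)² + (-4.81)² + (0.94)² + (-5.72)² + (-1.26)² = 196.2444.
Posterior: Inv-Gamma(8.5 + 11/2, 1.7 + 196.2444/2) = Inv-Gamma(14.00, 99.82220).
Posterior α = 14.00.

14.00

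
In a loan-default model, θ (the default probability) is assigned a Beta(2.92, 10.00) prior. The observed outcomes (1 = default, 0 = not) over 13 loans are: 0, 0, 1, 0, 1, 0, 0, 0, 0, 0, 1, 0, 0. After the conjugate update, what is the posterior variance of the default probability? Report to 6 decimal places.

The Beta prior is conjugate to a Binomial/Bernoulli likelihood; the update adds successes to α and failures to β.
Posterior: Beta(α+k, β+n−k) = Beta(2.92+3, 10.00+10) = Beta(5.92, 20.00).
Var = αβ/((α+β)²(α+β+1)) = 5.92·20.00/(25.92²·26.92) = 0.006546.

0.006546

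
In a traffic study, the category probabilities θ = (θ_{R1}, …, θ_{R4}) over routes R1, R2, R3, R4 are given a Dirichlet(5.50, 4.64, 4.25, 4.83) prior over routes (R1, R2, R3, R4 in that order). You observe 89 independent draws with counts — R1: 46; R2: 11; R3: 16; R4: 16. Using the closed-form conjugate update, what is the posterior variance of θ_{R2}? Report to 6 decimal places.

0.001132

The Dirichlet prior is conjugate to the Multinomial likelihood: each posterior αⱼ = prior αⱼ + observed count nⱼ.
Posterior concentration: (51.50, 15.64, 20.25, 20.83), total = 108.22.
Var[θ_j] = α_j(Σα−α_j)/((Σα)²(Σα+1)) = 15.64·92.58/(108.22²·109.22) = 0.001132.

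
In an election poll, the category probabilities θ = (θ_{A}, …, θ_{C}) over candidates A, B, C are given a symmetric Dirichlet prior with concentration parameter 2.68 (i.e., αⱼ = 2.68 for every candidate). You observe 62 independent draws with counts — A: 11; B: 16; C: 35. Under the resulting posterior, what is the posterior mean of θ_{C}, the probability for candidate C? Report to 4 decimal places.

0.5380

The Dirichlet prior is conjugate to the Multinomial likelihood: each posterior αⱼ = prior αⱼ + observed count nⱼ.
Posterior concentration: (13.68, 18.68, 37.68), total = 70.04.
E[θ_{C}|data] = α_{C}/Σα = 37.68/70.04 = 0.5380.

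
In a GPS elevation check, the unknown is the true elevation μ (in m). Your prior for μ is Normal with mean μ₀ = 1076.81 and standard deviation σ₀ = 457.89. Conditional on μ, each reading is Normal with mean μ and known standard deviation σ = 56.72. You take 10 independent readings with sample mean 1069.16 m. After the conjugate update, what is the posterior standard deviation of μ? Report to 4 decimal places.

For Normal data with known variance σ², a Normal(μ₀, σ₀²) prior on μ is conjugate. Posterior precision = 1/σ₀² + n/σ²; posterior mean is the precision-weighted average of μ₀ and x̄.
σ₀² = 457.89² = 209663.2521, σ² = 56.72² = 3217.1584; σ² + n·σ₀² = 3217.1584 + 10·209663.2521 = 2099849.6794.
Posterior precision = 1/σ₀² + n/σ² = 1/209663.2521 + 10/3217.1584 = (σ² + n·σ₀²)/(σ₀²σ²) = 2099849.6794/(209663.2521·3217.1584); posterior variance σₙ² = σ₀²σ²/(σ² + n·σ₀²) = 209663.2521·3217.1584/2099849.6794 = 321.222942.
Posterior SD = √σₙ² = √(209663.2521·3217.1584/2099849.6794) = 17.9227.

17.9227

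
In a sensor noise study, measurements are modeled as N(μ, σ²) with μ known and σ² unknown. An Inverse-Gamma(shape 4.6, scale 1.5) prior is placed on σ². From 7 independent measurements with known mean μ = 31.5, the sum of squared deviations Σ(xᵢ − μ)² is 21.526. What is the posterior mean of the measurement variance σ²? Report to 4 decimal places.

With known mean μ and an Inverse-Gamma(α, β) prior on σ², the Normal likelihood is conjugate: posterior is Inv-Gamma(α + n/2, β + Σ(xᵢ−μ)²/2).
Posterior: Inv-Gamma(4.6 + 7/2, 1.5 + 21.526/2) = Inv-Gamma(8.10, 12.2630).
E[σ²|data] = β/(α−1) = 12.2630/7.10 = 1.7272.

1.7272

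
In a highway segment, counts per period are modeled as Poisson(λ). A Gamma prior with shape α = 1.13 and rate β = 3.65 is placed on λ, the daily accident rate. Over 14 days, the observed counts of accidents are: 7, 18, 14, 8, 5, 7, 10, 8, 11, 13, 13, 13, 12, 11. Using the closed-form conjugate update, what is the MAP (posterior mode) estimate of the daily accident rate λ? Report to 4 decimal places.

8.5059

With a Gamma(shape α, rate β) prior, the Poisson likelihood is conjugate: the posterior is Gamma(α + ΣXᵢ, β + n).
Sum of counts S = 150 over n = 14 days.
Posterior: Gamma(α+S, β+n) = Gamma(1.13+150, 3.65+14) = Gamma(151.13, 17.65).
Mode of Gamma(α,β) for α≥1 is (α−1)/β = 150.13/17.65 = 8.5059.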